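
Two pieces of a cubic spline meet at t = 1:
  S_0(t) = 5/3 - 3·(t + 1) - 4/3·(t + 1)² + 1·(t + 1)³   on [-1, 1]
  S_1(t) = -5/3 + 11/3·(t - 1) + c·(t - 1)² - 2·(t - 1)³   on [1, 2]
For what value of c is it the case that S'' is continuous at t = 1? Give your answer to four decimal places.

S_0''(t) = -8/3 + 6·(t + 1), so S_0''(1) = 28/3. On the right, S_1''(1) = 2c, so c = 14/3.

4.6667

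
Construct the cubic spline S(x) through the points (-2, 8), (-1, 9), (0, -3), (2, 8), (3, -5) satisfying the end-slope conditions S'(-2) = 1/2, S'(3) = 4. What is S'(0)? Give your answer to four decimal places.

Write σ_i for S''(x_i). With h_i = 1, 1, 2, 1 and divided differences Δ_i = 1, -12, 11/2, -13, the continuity of S' gives the tridiagonal system
  1·σ_0 + 4·σ_1 + 1·σ_2 = 6(Δ_1 - Δ_0) = -78
  1·σ_1 + 6·σ_2 + 2·σ_3 = 6(Δ_2 - Δ_1) = 105
  2·σ_2 + 6·σ_3 + 1·σ_4 = 6(Δ_3 - Δ_2) = -111
Clamped end conditions give two more equations: 2h_0·σ_0 + h_0·σ_1 = 6(Δ_0 - S'(-2)) = 3 and h_3·σ_3 + 2h_3·σ_4 = 6(S'(3) - Δ_3) = 102.
Solving the tridiagonal system: σ_0 = 1165/64, σ_1 = -1069/32, σ_2 = 2395/64, σ_3 = -689/16, σ_4 = 2321/32.
On [0, 2], S'(x) = b_2 + 2c_2·x + 3d_2·x² with b_2 = Δ_2 - h_2(2σ_2 + σ_3)/6 = -163/32, c_2 = σ_2/2 = 2395/128, d_2 = (σ_3 - σ_2)/(6h_2) = -1717/256. So S'(0) = -163/32.

-5.0938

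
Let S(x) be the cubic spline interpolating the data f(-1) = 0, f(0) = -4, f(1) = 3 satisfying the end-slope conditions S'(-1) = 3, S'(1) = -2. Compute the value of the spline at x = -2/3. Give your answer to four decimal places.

Let M_i = S''(x_i). Step sizes h_i = 1, 1; slopes of the chords Δ_i = (y_(i+1) - y_i)/h_i = -4, 7.
  1·M_0 + 4·M_1 + 1·M_2 = 6(Δ_1 - Δ_0) = 66
Clamped end conditions give two more equations: 2h_0·M_0 + h_0·M_1 = 6(Δ_0 - S'(-1)) = -42 and h_1·M_1 + 2h_1·M_2 = 6(S'(1) - Δ_1) = -54.
Forward elimination and back-substitution give M_0 = -40, M_1 = 38, M_2 = -46.
On [-1, 0], S(x) = 0 + 3·(x + 1) - 20·(x + 1)² + 13·(x + 1)³.
With (x + 1) = 1/3: S(-2/3) = -20/27.

-0.7407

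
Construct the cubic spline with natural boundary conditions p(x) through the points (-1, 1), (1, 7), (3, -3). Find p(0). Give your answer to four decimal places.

With M_i denoting the second derivative at x_i, h_i = 2, 2, and Δ_i = (y_(i+1) − y_i)/h_i = 3, -5:
  2·M_0 + 8·M_1 + 2·M_2 = 6(Δ_1 - Δ_0) = -48
Natural end conditions: M_0 = M_2 = 0.
Hence M_0 = 0, M_1 = -6, M_2 = 0.
On [-1, 1], p(x) = 1 + 5·(x + 1) + 0·(x + 1)² - 1/2·(x + 1)³.
With (x + 1) = 1: p(0) = 11/2.

5.5000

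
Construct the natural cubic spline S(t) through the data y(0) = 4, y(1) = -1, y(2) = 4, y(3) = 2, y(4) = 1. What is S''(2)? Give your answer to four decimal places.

Put M_i = S'' at the i-th knot. Here h = (1, 1, 1, 1) and Δ = (-5, 5, -2, -1), so the interior equations h_(i-1)·M_(i-1) + 2(h_(i-1)+h_i)·M_i + h_i·M_(i+1) = 6(Δ_i − Δ_(i-1)) read
  1·M_0 + 4·M_1 + 1·M_2 = 6(Δ_1 - Δ_0) = 60
  1·M_1 + 4·M_2 + 1·M_3 = 6(Δ_2 - Δ_1) = -42
  1·M_2 + 4·M_3 + 1·M_4 = 6(Δ_3 - Δ_2) = 6
Natural end conditions: M_0 = M_4 = 0.
Hence M_0 = 0, M_1 = 537/28, M_2 = -117/7, M_3 = 159/28, M_4 = 0.

-16.7143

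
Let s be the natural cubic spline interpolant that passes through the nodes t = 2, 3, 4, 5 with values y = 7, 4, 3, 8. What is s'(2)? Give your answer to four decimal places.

With σ_i denoting the second derivative at x_i, h_i = 1, 1, 1, and Δ_i = (y_(i+1) − y_i)/h_i = -3, -1, 5:
  1·σ_0 + 4·σ_1 + 1·σ_2 = 6(Δ_1 - Δ_0) = 12
  1·σ_1 + 4·σ_2 + 1·σ_3 = 6(Δ_2 - Δ_1) = 36
Natural end conditions: σ_0 = σ_3 = 0.
Solving: σ_0 = 0, σ_1 = 4/5, σ_2 = 44/5, σ_3 = 0.
On [2, 3], s'(t) = b_0 + 2c_0·(t - 2) + 3d_0·(t - 2)² with b_0 = Δ_0 - h_0(2σ_0 + σ_1)/6 = -47/15, c_0 = σ_0/2 = 0, d_0 = (σ_1 - σ_0)/(6h_0) = 2/15. So s'(2) = -47/15.

-3.1333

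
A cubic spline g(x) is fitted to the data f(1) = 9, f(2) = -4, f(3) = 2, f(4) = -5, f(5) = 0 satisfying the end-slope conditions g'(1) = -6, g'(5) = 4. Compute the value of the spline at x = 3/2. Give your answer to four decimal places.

2.2478

Let M_i = g''(x_i). Step sizes h_i = 1, 1, 1, 1; slopes of the chords Δ_i = (y_(i+1) - y_i)/h_i = -13, 6, -7, 5.
  1·M_0 + 4·M_1 + 1·M_2 = 6(Δ_1 - Δ_0) = 114
  1·M_1 + 4·M_2 + 1·M_3 = 6(Δ_2 - Δ_1) = -78
  1·M_2 + 4·M_3 + 1·M_4 = 6(Δ_3 - Δ_2) = 72
Clamped end conditions give two more equations: 2h_0·M_0 + h_0·M_1 = 6(Δ_0 - g'(1)) = -42 and h_3·M_3 + 2h_3·M_4 = 6(g'(5) - Δ_3) = -6.
Hence M_0 = -1289/28, M_1 = 701/14, M_2 = -161/4, M_3 = 461/14, M_4 = -545/28.
On [1, 2], g(x) = 9 - 6·(x - 1) - 1289/56·(x - 1)² + 897/56·(x - 1)³.
With (x - 1) = 1/2: g(3/2) = 1007/448.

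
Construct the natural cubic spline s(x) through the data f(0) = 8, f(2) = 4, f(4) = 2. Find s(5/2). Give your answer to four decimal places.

3.3359

With M_i denoting the second derivative at x_i, h_i = 2, 2, and Δ_i = (y_(i+1) − y_i)/h_i = -2, -1:
  2·M_0 + 8·M_1 + 2·M_2 = 6(Δ_1 - Δ_0) = 6
Natural end conditions: M_0 = M_2 = 0.
Solving: M_0 = 0, M_1 = 3/4, M_2 = 0.
On [2, 4], s(x) = 4 - 3/2·(x - 2) + 3/8·(x - 2)² - 1/16·(x - 2)³.
With (x - 2) = 1/2: s(5/2) = 427/128.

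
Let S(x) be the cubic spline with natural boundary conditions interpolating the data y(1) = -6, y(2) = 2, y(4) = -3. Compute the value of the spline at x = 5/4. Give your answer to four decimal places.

-3.5898

Write M_i for S''(x_i). With h_i = 1, 2 and divided differences Δ_i = 8, -5/2, the continuity of S' gives the tridiagonal system
  1·M_0 + 6·M_1 + 2·M_2 = 6(Δ_1 - Δ_0) = -63
Natural end conditions: M_0 = M_2 = 0.
Solving the tridiagonal system: M_0 = 0, M_1 = -21/2, M_2 = 0.
On [1, 2], S(x) = -6 + 39/4·(x - 1) + 0·(x - 1)² - 7/4·(x - 1)³.
With (x - 1) = 1/4: S(5/4) = -919/256.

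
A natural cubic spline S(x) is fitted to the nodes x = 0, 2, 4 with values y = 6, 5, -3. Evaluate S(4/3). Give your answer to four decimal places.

5.9815

Put σ_i = S'' at the i-th knot. Here h = (2, 2) and Δ = (-1/2, -4), so the interior equations h_(i-1)·σ_(i-1) + 2(h_(i-1)+h_i)·σ_i + h_i·σ_(i+1) = 6(Δ_i − Δ_(i-1)) read
  2·σ_0 + 8·σ_1 + 2·σ_2 = 6(Δ_1 - Δ_0) = -21
Natural end conditions: σ_0 = σ_2 = 0.
Forward elimination and back-substitution give σ_0 = 0, σ_1 = -21/8, σ_2 = 0.
On [0, 2], S(x) = 6 + 3/8·x + 0·x² - 7/32·x³.
With x = 4/3: S(4/3) = 323/54.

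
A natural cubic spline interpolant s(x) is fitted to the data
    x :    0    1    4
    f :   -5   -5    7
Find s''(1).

3

Let m_i = s''(x_i). Step sizes h_i = 1, 3; slopes of the chords Δ_i = (y_(i+1) - y_i)/h_i = 0, 4.
  1·m_0 + 8·m_1 + 3·m_2 = 6(Δ_1 - Δ_0) = 24
Natural end conditions: m_0 = m_2 = 0.
Solving the tridiagonal system: m_0 = 0, m_1 = 3, m_2 = 0.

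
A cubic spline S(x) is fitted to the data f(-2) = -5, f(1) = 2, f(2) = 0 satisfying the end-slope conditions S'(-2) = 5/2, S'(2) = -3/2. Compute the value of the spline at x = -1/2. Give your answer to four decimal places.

Let m_i = S''(x_i). Step sizes h_i = 3, 1; slopes of the chords Δ_i = (y_(i+1) - y_i)/h_i = 7/3, -2.
  3·m_0 + 8·m_1 + 1·m_2 = 6(Δ_1 - Δ_0) = -26
Clamped end conditions give two more equations: 2h_0·m_0 + h_0·m_1 = 6(Δ_0 - S'(-2)) = -1 and h_1·m_1 + 2h_1·m_2 = 6(S'(2) - Δ_1) = 3.
Hence m_0 = 25/12, m_1 = -9/2, m_2 = 15/4.
On [-2, 1], S(x) = -5 + 5/2·(x + 2) + 25/24·(x + 2)² - 79/216·(x + 2)³.
With (x + 2) = 3/2: S(-1/2) = -9/64.

-0.1406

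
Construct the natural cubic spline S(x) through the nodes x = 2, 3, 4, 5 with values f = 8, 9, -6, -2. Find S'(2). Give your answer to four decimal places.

Let M_i = S''(x_i). Step sizes h_i = 1, 1, 1; slopes of the chords Δ_i = (y_(i+1) - y_i)/h_i = 1, -15, 4.
  1·M_0 + 4·M_1 + 1·M_2 = 6(Δ_1 - Δ_0) = -96
  1·M_1 + 4·M_2 + 1·M_3 = 6(Δ_2 - Δ_1) = 114
Natural end conditions: M_0 = M_3 = 0.
Solving: M_0 = 0, M_1 = -166/5, M_2 = 184/5, M_3 = 0.
On [2, 3], S'(x) = b_0 + 2c_0·(x - 2) + 3d_0·(x - 2)² with b_0 = Δ_0 - h_0(2M_0 + M_1)/6 = 98/15, c_0 = M_0/2 = 0, d_0 = (M_1 - M_0)/(6h_0) = -83/15. So S'(2) = 98/15.

6.5333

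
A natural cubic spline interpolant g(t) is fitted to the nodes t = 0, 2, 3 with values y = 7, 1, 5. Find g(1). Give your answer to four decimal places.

2.2500

Put m_i = g'' at the i-th knot. Here h = (2, 1) and Δ = (-3, 4), so the interior equations h_(i-1)·m_(i-1) + 2(h_(i-1)+h_i)·m_i + h_i·m_(i+1) = 6(Δ_i − Δ_(i-1)) read
  2·m_0 + 6·m_1 + 1·m_2 = 6(Δ_1 - Δ_0) = 42
Natural end conditions: m_0 = m_2 = 0.
Forward elimination and back-substitution give m_0 = 0, m_1 = 7, m_2 = 0.
On [0, 2], g(t) = 7 - 16/3·t + 0·t² + 7/12·t³.
With t = 1: g(1) = 9/4.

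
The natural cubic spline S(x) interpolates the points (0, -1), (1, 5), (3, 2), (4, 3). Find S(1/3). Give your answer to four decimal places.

With M_i denoting the second derivative at x_i, h_i = 1, 2, 1, and Δ_i = (y_(i+1) − y_i)/h_i = 6, -3/2, 1:
  1·M_0 + 6·M_1 + 2·M_2 = 6(Δ_1 - Δ_0) = -45
  2·M_1 + 6·M_2 + 1·M_3 = 6(Δ_2 - Δ_1) = 15
Natural end conditions: M_0 = M_3 = 0.
Solving the tridiagonal system: M_0 = 0, M_1 = -75/8, M_2 = 45/8, M_3 = 0.
On [0, 1], S(x) = -1 + 121/16·x + 0·x² - 25/16·x³.
With x = 1/3: S(1/3) = 79/54.

1.4630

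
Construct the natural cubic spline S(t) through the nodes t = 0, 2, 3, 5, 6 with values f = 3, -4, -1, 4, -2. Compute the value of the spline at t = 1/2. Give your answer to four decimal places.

0.2722

With M_i denoting the second derivative at x_i, h_i = 2, 1, 2, 1, and Δ_i = (y_(i+1) − y_i)/h_i = -7/2, 3, 5/2, -6:
  2·M_0 + 6·M_1 + 1·M_2 = 6(Δ_1 - Δ_0) = 39
  1·M_1 + 6·M_2 + 2·M_3 = 6(Δ_2 - Δ_1) = -3
  2·M_2 + 6·M_3 + 1·M_4 = 6(Δ_3 - Δ_2) = -51
Natural end conditions: M_0 = M_4 = 0.
Hence M_0 = 0, M_1 = 194/31, M_2 = 45/31, M_3 = -557/62, M_4 = 0.
On [0, 2], S(t) = 3 - 1039/186·t + 0·t² + 97/186·t³.
With t = 1/2: S(1/2) = 135/496.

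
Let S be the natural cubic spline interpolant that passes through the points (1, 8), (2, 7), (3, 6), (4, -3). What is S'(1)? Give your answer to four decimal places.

-1.5333

Write σ_i for S''(x_i). With h_i = 1, 1, 1 and divided differences Δ_i = -1, -1, -9, the continuity of S' gives the tridiagonal system
  1·σ_0 + 4·σ_1 + 1·σ_2 = 6(Δ_1 - Δ_0) = 0
  1·σ_1 + 4·σ_2 + 1·σ_3 = 6(Δ_2 - Δ_1) = -48
Natural end conditions: σ_0 = σ_3 = 0.
Solving: σ_0 = 0, σ_1 = 16/5, σ_2 = -64/5, σ_3 = 0.
On [1, 2], S'(x) = b_0 + 2c_0·(x - 1) + 3d_0·(x - 1)² with b_0 = Δ_0 - h_0(2σ_0 + σ_1)/6 = -23/15, c_0 = σ_0/2 = 0, d_0 = (σ_1 - σ_0)/(6h_0) = 8/15. So S'(1) = -23/15.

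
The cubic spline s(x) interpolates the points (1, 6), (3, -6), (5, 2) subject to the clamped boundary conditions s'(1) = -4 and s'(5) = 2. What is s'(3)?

-1

Write m_i for s''(x_i). With h_i = 2, 2 and divided differences Δ_i = -6, 4, the continuity of s' gives the tridiagonal system
  2·m_0 + 8·m_1 + 2·m_2 = 6(Δ_1 - Δ_0) = 60
Clamped end conditions give two more equations: 2h_0·m_0 + h_0·m_1 = 6(Δ_0 - s'(1)) = -12 and h_1·m_1 + 2h_1·m_2 = 6(s'(5) - Δ_1) = -12.
Solving the tridiagonal system: m_0 = -9, m_1 = 12, m_2 = -9.
On [3, 5], s'(x) = b_1 + 2c_1·(x - 3) + 3d_1·(x - 3)² with b_1 = Δ_1 - h_1(2m_1 + m_2)/6 = -1, c_1 = m_1/2 = 6, d_1 = (m_2 - m_1)/(6h_1) = -7/4. So s'(3) = -1.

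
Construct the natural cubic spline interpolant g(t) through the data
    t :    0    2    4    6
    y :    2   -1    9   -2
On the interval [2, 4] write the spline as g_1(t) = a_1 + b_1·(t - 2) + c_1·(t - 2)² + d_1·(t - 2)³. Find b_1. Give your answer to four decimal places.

3.3667

Write M_i for g''(x_i). With h_i = 2, 2, 2 and divided differences Δ_i = -3/2, 5, -11/2, the continuity of g' gives the tridiagonal system
  2·M_0 + 8·M_1 + 2·M_2 = 6(Δ_1 - Δ_0) = 39
  2·M_1 + 8·M_2 + 2·M_3 = 6(Δ_2 - Δ_1) = -63
Natural end conditions: M_0 = M_3 = 0.
Hence M_0 = 0, M_1 = 73/10, M_2 = -97/10, M_3 = 0.
On [2, 4], with g_1(t) = a_1 + b_1·(t - 2) + c_1·(t - 2)² + d_1·(t - 2)³: c_1 = M_1/2 = 73/20, d_1 = (M_2 - M_1)/(6h_1) = -17/12, b_1 = Δ_1 - h_1(2M_1 + M_2)/6 = 101/30.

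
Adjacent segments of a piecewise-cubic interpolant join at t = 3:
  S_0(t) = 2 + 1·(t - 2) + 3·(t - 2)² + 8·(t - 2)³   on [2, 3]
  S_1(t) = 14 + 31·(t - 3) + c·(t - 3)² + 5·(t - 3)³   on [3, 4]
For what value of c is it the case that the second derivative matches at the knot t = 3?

27

S_0''(t) = 6 + 48·(t - 2), so S_0''(3) = 54. On the right, S_1''(3) = 2c, so c = 27.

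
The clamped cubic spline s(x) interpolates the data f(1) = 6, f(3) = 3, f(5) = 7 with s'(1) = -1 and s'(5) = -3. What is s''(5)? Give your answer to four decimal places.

Write m_i for s''(x_i). With h_i = 2, 2 and divided differences Δ_i = -3/2, 2, the continuity of s' gives the tridiagonal system
  2·m_0 + 8·m_1 + 2·m_2 = 6(Δ_1 - Δ_0) = 21
Clamped end conditions give two more equations: 2h_0·m_0 + h_0·m_1 = 6(Δ_0 - s'(1)) = -3 and h_1·m_1 + 2h_1·m_2 = 6(s'(5) - Δ_1) = -30.
Solving the tridiagonal system: m_0 = -31/8, m_1 = 25/4, m_2 = -85/8.

-10.6250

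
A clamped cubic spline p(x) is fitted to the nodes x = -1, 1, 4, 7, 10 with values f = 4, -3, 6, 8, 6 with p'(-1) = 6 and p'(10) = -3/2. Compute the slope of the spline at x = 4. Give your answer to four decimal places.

3.8803

Write M_i for p''(x_i). With h_i = 2, 3, 3, 3 and divided differences Δ_i = -7/2, 3, 2/3, -2/3, the continuity of p' gives the tridiagonal system
  2·M_0 + 10·M_1 + 3·M_2 = 6(Δ_1 - Δ_0) = 39
  3·M_1 + 12·M_2 + 3·M_3 = 6(Δ_2 - Δ_1) = -14
  3·M_2 + 12·M_3 + 3·M_4 = 6(Δ_3 - Δ_2) = -8
Clamped end conditions give two more equations: 2h_0·M_0 + h_0·M_1 = 6(Δ_0 - p'(-1)) = -57 and h_3·M_3 + 2h_3·M_4 = 6(p'(10) - Δ_3) = -5.
Solving the tridiagonal system: M_0 = -5275/284, M_1 = 614/71, M_2 = -489/142, M_3 = 98/213, M_4 = -151/142.
On [4, 7], p'(x) = b_2 + 2c_2·(x - 4) + 3d_2·(x - 4)² with b_2 = Δ_2 - h_2(2M_2 + M_3)/6 = 551/142, c_2 = M_2/2 = -489/284, d_2 = (M_3 - M_2)/(6h_2) = 1663/7668. So p'(4) = 551/142.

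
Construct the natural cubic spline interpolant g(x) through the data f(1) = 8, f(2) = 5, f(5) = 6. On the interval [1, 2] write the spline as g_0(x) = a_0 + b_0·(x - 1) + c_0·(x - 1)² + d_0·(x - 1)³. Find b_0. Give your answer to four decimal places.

-3.4167

Write M_i for g''(x_i). With h_i = 1, 3 and divided differences Δ_i = -3, 1/3, the continuity of g' gives the tridiagonal system
  1·M_0 + 8·M_1 + 3·M_2 = 6(Δ_1 - Δ_0) = 20
Natural end conditions: M_0 = M_2 = 0.
Solving: M_0 = 0, M_1 = 5/2, M_2 = 0.
On [1, 2], with g_0(x) = a_0 + b_0·(x - 1) + c_0·(x - 1)² + d_0·(x - 1)³: c_0 = M_0/2 = 0, d_0 = (M_1 - M_0)/(6h_0) = 5/12, b_0 = Δ_0 - h_0(2M_0 + M_1)/6 = -41/12.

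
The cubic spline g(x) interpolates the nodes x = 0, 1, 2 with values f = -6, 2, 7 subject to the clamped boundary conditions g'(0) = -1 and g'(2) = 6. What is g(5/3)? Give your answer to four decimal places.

Let m_i = g''(x_i). Step sizes h_i = 1, 1; slopes of the chords Δ_i = (y_(i+1) - y_i)/h_i = 8, 5.
  1·m_0 + 4·m_1 + 1·m_2 = 6(Δ_1 - Δ_0) = -18
Clamped end conditions give two more equations: 2h_0·m_0 + h_0·m_1 = 6(Δ_0 - g'(0)) = 54 and h_1·m_1 + 2h_1·m_2 = 6(g'(2) - Δ_1) = 6.
Solving: m_0 = 35, m_1 = -16, m_2 = 11.
On [1, 2], g(x) = 2 + 17/2·(x - 1) - 8·(x - 1)² + 9/2·(x - 1)³.
With (x - 1) = 2/3: g(5/3) = 49/9.

5.4444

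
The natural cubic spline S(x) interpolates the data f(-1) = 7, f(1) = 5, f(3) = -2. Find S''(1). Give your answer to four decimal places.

Write m_i for S''(x_i). With h_i = 2, 2 and divided differences Δ_i = -1, -7/2, the continuity of S' gives the tridiagonal system
  2·m_0 + 8·m_1 + 2·m_2 = 6(Δ_1 - Δ_0) = -15
Natural end conditions: m_0 = m_2 = 0.
Solving: m_0 = 0, m_1 = -15/8, m_2 = 0.

-1.8750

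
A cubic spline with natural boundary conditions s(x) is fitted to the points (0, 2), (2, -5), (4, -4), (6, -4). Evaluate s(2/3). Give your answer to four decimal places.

-0.9852

Let M_i = s''(x_i). Step sizes h_i = 2, 2, 2; slopes of the chords Δ_i = (y_(i+1) - y_i)/h_i = -7/2, 1/2, 0.
  2·M_0 + 8·M_1 + 2·M_2 = 6(Δ_1 - Δ_0) = 24
  2·M_1 + 8·M_2 + 2·M_3 = 6(Δ_2 - Δ_1) = -3
Natural end conditions: M_0 = M_3 = 0.
Solving: M_0 = 0, M_1 = 33/10, M_2 = -6/5, M_3 = 0.
On [0, 2], s(x) = 2 - 23/5·x + 0·x² + 11/40·x³.
With x = 2/3: s(2/3) = -133/135.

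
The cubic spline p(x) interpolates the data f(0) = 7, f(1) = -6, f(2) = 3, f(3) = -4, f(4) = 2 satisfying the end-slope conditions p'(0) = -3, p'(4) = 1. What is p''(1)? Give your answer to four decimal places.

60.3571

Write m_i for p''(x_i). With h_i = 1, 1, 1, 1 and divided differences Δ_i = -13, 9, -7, 6, the continuity of p' gives the tridiagonal system
  1·m_0 + 4·m_1 + 1·m_2 = 6(Δ_1 - Δ_0) = 132
  1·m_1 + 4·m_2 + 1·m_3 = 6(Δ_2 - Δ_1) = -96
  1·m_2 + 4·m_3 + 1·m_4 = 6(Δ_3 - Δ_2) = 78
Clamped end conditions give two more equations: 2h_0·m_0 + h_0·m_1 = 6(Δ_0 - p'(0)) = -60 and h_3·m_3 + 2h_3·m_4 = 6(p'(4) - Δ_3) = -30.
Solving: m_0 = -1685/28, m_1 = 845/14, m_2 = -197/4, m_3 = 569/14, m_4 = -989/28.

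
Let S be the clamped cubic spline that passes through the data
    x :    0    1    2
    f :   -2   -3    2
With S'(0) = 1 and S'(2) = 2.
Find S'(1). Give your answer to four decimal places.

Write M_i for S''(x_i). With h_i = 1, 1 and divided differences Δ_i = -1, 5, the continuity of S' gives the tridiagonal system
  1·M_0 + 4·M_1 + 1·M_2 = 6(Δ_1 - Δ_0) = 36
Clamped end conditions give two more equations: 2h_0·M_0 + h_0·M_1 = 6(Δ_0 - S'(0)) = -12 and h_1·M_1 + 2h_1·M_2 = 6(S'(2) - Δ_1) = -18.
Forward elimination and back-substitution give M_0 = -29/2, M_1 = 17, M_2 = -35/2.
On [1, 2], S'(x) = b_1 + 2c_1·(x - 1) + 3d_1·(x - 1)² with b_1 = Δ_1 - h_1(2M_1 + M_2)/6 = 9/4, c_1 = M_1/2 = 17/2, d_1 = (M_2 - M_1)/(6h_1) = -23/4. So S'(1) = 9/4.

2.2500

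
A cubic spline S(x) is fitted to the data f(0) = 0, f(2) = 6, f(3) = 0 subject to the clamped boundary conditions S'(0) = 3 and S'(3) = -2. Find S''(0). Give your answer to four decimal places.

7.3333

With m_i denoting the second derivative at x_i, h_i = 2, 1, and Δ_i = (y_(i+1) − y_i)/h_i = 3, -6:
  2·m_0 + 6·m_1 + 1·m_2 = 6(Δ_1 - Δ_0) = -54
Clamped end conditions give two more equations: 2h_0·m_0 + h_0·m_1 = 6(Δ_0 - S'(0)) = 0 and h_1·m_1 + 2h_1·m_2 = 6(S'(3) - Δ_1) = 24.
Hence m_0 = 22/3, m_1 = -44/3, m_2 = 58/3.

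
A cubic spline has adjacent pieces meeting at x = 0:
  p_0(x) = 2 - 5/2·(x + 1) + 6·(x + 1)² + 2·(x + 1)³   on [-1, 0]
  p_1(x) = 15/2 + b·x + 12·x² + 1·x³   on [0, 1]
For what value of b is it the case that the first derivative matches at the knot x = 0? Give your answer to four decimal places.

15.5000

p_0'(x) = -5/2 + 12·(x + 1) + 6·(x + 1)², so p_0'(0) = 31/2. On the right, p_1'(0) = b, so b = 31/2.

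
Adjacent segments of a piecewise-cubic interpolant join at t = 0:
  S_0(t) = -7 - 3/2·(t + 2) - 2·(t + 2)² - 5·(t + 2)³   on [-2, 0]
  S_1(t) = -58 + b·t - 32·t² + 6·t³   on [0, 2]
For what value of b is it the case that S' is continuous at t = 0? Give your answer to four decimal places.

-69.5000

S_0'(t) = -3/2 - 4·(t + 2) - 15·(t + 2)², so S_0'(0) = -139/2. On the right, S_1'(0) = b, so b = -139/2.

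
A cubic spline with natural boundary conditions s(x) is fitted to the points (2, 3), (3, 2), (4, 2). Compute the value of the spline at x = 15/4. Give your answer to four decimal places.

1.9414

Let M_i = s''(x_i). Step sizes h_i = 1, 1; slopes of the chords Δ_i = (y_(i+1) - y_i)/h_i = -1, 0.
  1·M_0 + 4·M_1 + 1·M_2 = 6(Δ_1 - Δ_0) = 6
Natural end conditions: M_0 = M_2 = 0.
Hence M_0 = 0, M_1 = 3/2, M_2 = 0.
On [3, 4], s(x) = 2 - 1/2·(x - 3) + 3/4·(x - 3)² - 1/4·(x - 3)³.
With (x - 3) = 3/4: s(15/4) = 497/256.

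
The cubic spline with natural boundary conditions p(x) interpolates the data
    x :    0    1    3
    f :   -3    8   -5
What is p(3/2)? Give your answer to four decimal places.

8.5781

With M_i denoting the second derivative at x_i, h_i = 1, 2, and Δ_i = (y_(i+1) − y_i)/h_i = 11, -13/2:
  1·M_0 + 6·M_1 + 2·M_2 = 6(Δ_1 - Δ_0) = -105
Natural end conditions: M_0 = M_2 = 0.
Hence M_0 = 0, M_1 = -35/2, M_2 = 0.
On [1, 3], p(x) = 8 + 31/6·(x - 1) - 35/4·(x - 1)² + 35/24·(x - 1)³.
With (x - 1) = 1/2: p(3/2) = 549/64.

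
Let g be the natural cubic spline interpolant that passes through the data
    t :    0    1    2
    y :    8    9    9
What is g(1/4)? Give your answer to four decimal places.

8.3086

Let m_i = g''(x_i). Step sizes h_i = 1, 1; slopes of the chords Δ_i = (y_(i+1) - y_i)/h_i = 1, 0.
  1·m_0 + 4·m_1 + 1·m_2 = 6(Δ_1 - Δ_0) = -6
Natural end conditions: m_0 = m_2 = 0.
Hence m_0 = 0, m_1 = -3/2, m_2 = 0.
On [0, 1], g(t) = 8 + 5/4·t + 0·t² - 1/4·t³.
With t = 1/4: g(1/4) = 2127/256.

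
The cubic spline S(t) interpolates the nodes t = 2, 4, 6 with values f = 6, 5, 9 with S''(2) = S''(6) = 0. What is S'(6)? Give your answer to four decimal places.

Let σ_i = S''(x_i). Step sizes h_i = 2, 2; slopes of the chords Δ_i = (y_(i+1) - y_i)/h_i = -1/2, 2.
  2·σ_0 + 8·σ_1 + 2·σ_2 = 6(Δ_1 - Δ_0) = 15
Natural end conditions: σ_0 = σ_2 = 0.
Solving: σ_0 = 0, σ_1 = 15/8, σ_2 = 0.
On [4, 6], S'(t) = b_1 + 2c_1·(t - 4) + 3d_1·(t - 4)² with b_1 = Δ_1 - h_1(2σ_1 + σ_2)/6 = 3/4, c_1 = σ_1/2 = 15/16, d_1 = (σ_2 - σ_1)/(6h_1) = -5/32. So S'(6) = 21/8.

2.6250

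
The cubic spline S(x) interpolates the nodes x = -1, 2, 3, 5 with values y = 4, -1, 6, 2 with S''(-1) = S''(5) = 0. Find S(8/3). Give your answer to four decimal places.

Write M_i for S''(x_i). With h_i = 3, 1, 2 and divided differences Δ_i = -5/3, 7, -2, the continuity of S' gives the tridiagonal system
  3·M_0 + 8·M_1 + 1·M_2 = 6(Δ_1 - Δ_0) = 52
  1·M_1 + 6·M_2 + 2·M_3 = 6(Δ_2 - Δ_1) = -54
Natural end conditions: M_0 = M_3 = 0.
Forward elimination and back-substitution give M_0 = 0, M_1 = 366/47, M_2 = -484/47, M_3 = 0.
On [2, 3], S(x) = -1 + 863/141·(x - 2) + 183/47·(x - 2)² - 425/141·(x - 2)³.
With (x - 2) = 2/3: S(8/3) = 14915/3807.

3.9178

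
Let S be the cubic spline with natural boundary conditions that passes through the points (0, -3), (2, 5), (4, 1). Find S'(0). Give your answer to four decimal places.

Put M_i = S'' at the i-th knot. Here h = (2, 2) and Δ = (4, -2), so the interior equations h_(i-1)·M_(i-1) + 2(h_(i-1)+h_i)·M_i + h_i·M_(i+1) = 6(Δ_i − Δ_(i-1)) read
  2·M_0 + 8·M_1 + 2·M_2 = 6(Δ_1 - Δ_0) = -36
Natural end conditions: M_0 = M_2 = 0.
Solving: M_0 = 0, M_1 = -9/2, M_2 = 0.
On [0, 2], S'(x) = b_0 + 2c_0·x + 3d_0·x² with b_0 = Δ_0 - h_0(2M_0 + M_1)/6 = 11/2, c_0 = M_0/2 = 0, d_0 = (M_1 - M_0)/(6h_0) = -3/8. So S'(0) = 11/2.

5.5000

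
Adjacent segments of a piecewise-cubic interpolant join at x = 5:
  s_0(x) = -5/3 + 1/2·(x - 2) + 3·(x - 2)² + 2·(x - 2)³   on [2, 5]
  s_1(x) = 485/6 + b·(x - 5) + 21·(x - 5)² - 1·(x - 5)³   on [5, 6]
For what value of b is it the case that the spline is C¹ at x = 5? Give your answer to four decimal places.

72.5000

s_0'(x) = 1/2 + 6·(x - 2) + 6·(x - 2)², so s_0'(5) = 145/2. On the right, s_1'(5) = b, so b = 145/2.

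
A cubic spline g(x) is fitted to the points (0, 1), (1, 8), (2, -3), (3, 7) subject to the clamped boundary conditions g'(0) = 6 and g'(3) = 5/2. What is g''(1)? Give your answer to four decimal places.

Let M_i = g''(x_i). Step sizes h_i = 1, 1, 1; slopes of the chords Δ_i = (y_(i+1) - y_i)/h_i = 7, -11, 10.
  1·M_0 + 4·M_1 + 1·M_2 = 6(Δ_1 - Δ_0) = -108
  1·M_1 + 4·M_2 + 1·M_3 = 6(Δ_2 - Δ_1) = 126
Clamped end conditions give two more equations: 2h_0·M_0 + h_0·M_1 = 6(Δ_0 - g'(0)) = 6 and h_2·M_2 + 2h_2·M_3 = 6(g'(3) - Δ_2) = -45.
Forward elimination and back-substitution give M_0 = 403/15, M_1 = -716/15, M_2 = 841/15, M_3 = -758/15.

-47.7333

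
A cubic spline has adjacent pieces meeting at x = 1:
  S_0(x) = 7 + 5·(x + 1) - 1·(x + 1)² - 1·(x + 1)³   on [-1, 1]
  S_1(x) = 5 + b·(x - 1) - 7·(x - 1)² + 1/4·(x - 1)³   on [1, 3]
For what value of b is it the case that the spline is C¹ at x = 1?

S_0'(x) = 5 - 2·(x + 1) - 3·(x + 1)², so S_0'(1) = -11. On the right, S_1'(1) = b, so b = -11.

-11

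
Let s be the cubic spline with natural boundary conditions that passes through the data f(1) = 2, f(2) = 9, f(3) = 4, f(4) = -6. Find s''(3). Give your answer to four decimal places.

-3.2000

Put σ_i = s'' at the i-th knot. Here h = (1, 1, 1) and Δ = (7, -5, -10), so the interior equations h_(i-1)·σ_(i-1) + 2(h_(i-1)+h_i)·σ_i + h_i·σ_(i+1) = 6(Δ_i − Δ_(i-1)) read
  1·σ_0 + 4·σ_1 + 1·σ_2 = 6(Δ_1 - Δ_0) = -72
  1·σ_1 + 4·σ_2 + 1·σ_3 = 6(Δ_2 - Δ_1) = -30
Natural end conditions: σ_0 = σ_3 = 0.
Forward elimination and back-substitution give σ_0 = 0, σ_1 = -86/5, σ_2 = -16/5, σ_3 = 0.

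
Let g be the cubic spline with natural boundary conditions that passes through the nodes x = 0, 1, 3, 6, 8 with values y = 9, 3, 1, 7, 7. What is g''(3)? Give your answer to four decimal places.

1.3755

Write M_i for g''(x_i). With h_i = 1, 2, 3, 2 and divided differences Δ_i = -6, -1, 2, 0, the continuity of g' gives the tridiagonal system
  1·M_0 + 6·M_1 + 2·M_2 = 6(Δ_1 - Δ_0) = 30
  2·M_1 + 10·M_2 + 3·M_3 = 6(Δ_2 - Δ_1) = 18
  3·M_2 + 10·M_3 + 2·M_4 = 6(Δ_3 - Δ_2) = -12
Natural end conditions: M_0 = M_4 = 0.
Hence M_0 = 0, M_1 = 1149/253, M_2 = 348/253, M_3 = -408/253, M_4 = 0.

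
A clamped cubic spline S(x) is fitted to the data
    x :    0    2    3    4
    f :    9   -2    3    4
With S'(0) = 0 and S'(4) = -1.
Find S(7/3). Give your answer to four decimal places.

-0.9343

Put M_i = S'' at the i-th knot. Here h = (2, 1, 1) and Δ = (-11/2, 5, 1), so the interior equations h_(i-1)·M_(i-1) + 2(h_(i-1)+h_i)·M_i + h_i·M_(i+1) = 6(Δ_i − Δ_(i-1)) read
  2·M_0 + 6·M_1 + 1·M_2 = 6(Δ_1 - Δ_0) = 63
  1·M_1 + 4·M_2 + 1·M_3 = 6(Δ_2 - Δ_1) = -24
Clamped end conditions give two more equations: 2h_0·M_0 + h_0·M_1 = 6(Δ_0 - S'(0)) = -33 and h_2·M_2 + 2h_2·M_3 = 6(S'(4) - Δ_2) = -12.
Solving: M_0 = -379/22, M_1 = 395/22, M_2 = -113/11, M_3 = -19/22.
On [2, 3], S(x) = -2 + 8/11·(x - 2) + 395/44·(x - 2)² - 207/44·(x - 2)³.
With (x - 2) = 1/3: S(7/3) = -185/198.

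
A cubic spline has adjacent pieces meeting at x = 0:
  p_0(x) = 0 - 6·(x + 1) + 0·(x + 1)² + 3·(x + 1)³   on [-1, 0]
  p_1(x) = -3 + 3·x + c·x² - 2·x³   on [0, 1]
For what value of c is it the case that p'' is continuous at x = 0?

9

p_0''(x) = 0 + 18·(x + 1), so p_0''(0) = 18. On the right, p_1''(0) = 2c, so c = 9.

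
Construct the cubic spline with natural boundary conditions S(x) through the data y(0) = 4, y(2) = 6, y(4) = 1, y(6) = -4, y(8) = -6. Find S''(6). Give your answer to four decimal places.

1.0179

With σ_i denoting the second derivative at x_i, h_i = 2, 2, 2, 2, and Δ_i = (y_(i+1) − y_i)/h_i = 1, -5/2, -5/2, -1:
  2·σ_0 + 8·σ_1 + 2·σ_2 = 6(Δ_1 - Δ_0) = -21
  2·σ_1 + 8·σ_2 + 2·σ_3 = 6(Δ_2 - Δ_1) = 0
  2·σ_2 + 8·σ_3 + 2·σ_4 = 6(Δ_3 - Δ_2) = 9
Natural end conditions: σ_0 = σ_4 = 0.
Forward elimination and back-substitution give σ_0 = 0, σ_1 = -153/56, σ_2 = 3/7, σ_3 = 57/56, σ_4 = 0.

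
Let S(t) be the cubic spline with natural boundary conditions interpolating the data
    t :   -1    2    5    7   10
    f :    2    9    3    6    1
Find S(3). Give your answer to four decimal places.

Write M_i for S''(x_i). With h_i = 3, 3, 2, 3 and divided differences Δ_i = 7/3, -2, 3/2, -5/3, the continuity of S' gives the tridiagonal system
  3·M_0 + 12·M_1 + 3·M_2 = 6(Δ_1 - Δ_0) = -26
  3·M_1 + 10·M_2 + 2·M_3 = 6(Δ_2 - Δ_1) = 21
  2·M_2 + 10·M_3 + 3·M_4 = 6(Δ_3 - Δ_2) = -19
Natural end conditions: M_0 = M_4 = 0.
Solving the tridiagonal system: M_0 = 0, M_1 = -180/59, M_2 = 626/177, M_3 = -923/354, M_4 = 0.
On [2, 5], S(t) = 9 - 127/177·(t - 2) - 90/59·(t - 2)² + 583/1593·(t - 2)³.
With (t - 2) = 1: S(3) = 11347/1593.

7.1230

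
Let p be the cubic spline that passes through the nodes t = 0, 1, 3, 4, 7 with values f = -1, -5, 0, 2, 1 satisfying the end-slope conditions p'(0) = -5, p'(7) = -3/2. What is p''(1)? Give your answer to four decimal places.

Write σ_i for p''(x_i). With h_i = 1, 2, 1, 3 and divided differences Δ_i = -4, 5/2, 2, -1/3, the continuity of p' gives the tridiagonal system
  1·σ_0 + 6·σ_1 + 2·σ_2 = 6(Δ_1 - Δ_0) = 39
  2·σ_1 + 6·σ_2 + 1·σ_3 = 6(Δ_2 - Δ_1) = -3
  1·σ_2 + 8·σ_3 + 3·σ_4 = 6(Δ_3 - Δ_2) = -14
Clamped end conditions give two more equations: 2h_0·σ_0 + h_0·σ_1 = 6(Δ_0 - p'(0)) = 6 and h_3·σ_3 + 2h_3·σ_4 = 6(p'(7) - Δ_3) = -7.
Solving: σ_0 = -48/61, σ_1 = 462/61, σ_2 = -345/122, σ_3 = -72/61, σ_4 = -211/366.

7.5738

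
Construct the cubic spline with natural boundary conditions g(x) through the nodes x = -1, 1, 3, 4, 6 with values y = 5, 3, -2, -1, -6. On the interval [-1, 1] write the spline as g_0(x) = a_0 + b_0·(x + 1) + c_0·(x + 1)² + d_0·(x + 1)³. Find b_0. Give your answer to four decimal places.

With M_i denoting the second derivative at x_i, h_i = 2, 2, 1, 2, and Δ_i = (y_(i+1) − y_i)/h_i = -1, -5/2, 1, -5/2:
  2·M_0 + 8·M_1 + 2·M_2 = 6(Δ_1 - Δ_0) = -9
  2·M_1 + 6·M_2 + 1·M_3 = 6(Δ_2 - Δ_1) = 21
  1·M_2 + 6·M_3 + 2·M_4 = 6(Δ_3 - Δ_2) = -21
Natural end conditions: M_0 = M_4 = 0.
Hence M_0 = 0, M_1 = -609/256, M_2 = 321/64, M_3 = -555/128, M_4 = 0.
On [-1, 1], with g_0(x) = a_0 + b_0·(x + 1) + c_0·(x + 1)² + d_0·(x + 1)³: c_0 = M_0/2 = 0, d_0 = (M_1 - M_0)/(6h_0) = -203/1024, b_0 = Δ_0 - h_0(2M_0 + M_1)/6 = -53/256.

-0.2070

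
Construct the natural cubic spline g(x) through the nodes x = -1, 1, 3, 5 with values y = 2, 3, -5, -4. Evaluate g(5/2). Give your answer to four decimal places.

Write M_i for g''(x_i). With h_i = 2, 2, 2 and divided differences Δ_i = 1/2, -4, 1/2, the continuity of g' gives the tridiagonal system
  2·M_0 + 8·M_1 + 2·M_2 = 6(Δ_1 - Δ_0) = -27
  2·M_1 + 8·M_2 + 2·M_3 = 6(Δ_2 - Δ_1) = 27
Natural end conditions: M_0 = M_3 = 0.
Solving: M_0 = 0, M_1 = -9/2, M_2 = 9/2, M_3 = 0.
On [1, 3], g(x) = 3 - 5/2·(x - 1) - 9/4·(x - 1)² + 3/4·(x - 1)³.
With (x - 1) = 3/2: g(5/2) = -105/32.

-3.2813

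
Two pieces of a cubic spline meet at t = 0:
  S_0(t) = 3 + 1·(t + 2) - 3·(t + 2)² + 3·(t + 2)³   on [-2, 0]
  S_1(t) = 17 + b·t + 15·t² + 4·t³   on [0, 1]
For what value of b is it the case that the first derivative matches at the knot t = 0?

S_0'(t) = 1 - 6·(t + 2) + 9·(t + 2)², so S_0'(0) = 25. On the right, S_1'(0) = b, so b = 25.

25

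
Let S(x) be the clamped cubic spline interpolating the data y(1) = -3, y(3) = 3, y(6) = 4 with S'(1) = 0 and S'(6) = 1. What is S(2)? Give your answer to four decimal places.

-0.6750

With σ_i denoting the second derivative at x_i, h_i = 2, 3, and Δ_i = (y_(i+1) − y_i)/h_i = 3, 1/3:
  2·σ_0 + 10·σ_1 + 3·σ_2 = 6(Δ_1 - Δ_0) = -16
Clamped end conditions give two more equations: 2h_0·σ_0 + h_0·σ_1 = 6(Δ_0 - S'(1)) = 18 and h_1·σ_1 + 2h_1·σ_2 = 6(S'(6) - Δ_1) = 4.
Forward elimination and back-substitution give σ_0 = 63/10, σ_1 = -18/5, σ_2 = 37/15.
On [1, 3], S(x) = -3 + 0·(x - 1) + 63/20·(x - 1)² - 33/40·(x - 1)³.
With (x - 1) = 1: S(2) = -27/40.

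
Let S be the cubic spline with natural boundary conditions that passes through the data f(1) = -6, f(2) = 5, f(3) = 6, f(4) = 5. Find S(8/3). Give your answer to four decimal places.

Let σ_i = S''(x_i). Step sizes h_i = 1, 1, 1; slopes of the chords Δ_i = (y_(i+1) - y_i)/h_i = 11, 1, -1.
  1·σ_0 + 4·σ_1 + 1·σ_2 = 6(Δ_1 - Δ_0) = -60
  1·σ_1 + 4·σ_2 + 1·σ_3 = 6(Δ_2 - Δ_1) = -12
Natural end conditions: σ_0 = σ_3 = 0.
Hence σ_0 = 0, σ_1 = -76/5, σ_2 = 4/5, σ_3 = 0.
On [2, 3], S(x) = 5 + 89/15·(x - 2) - 38/5·(x - 2)² + 8/3·(x - 2)³.
With (x - 2) = 2/3: S(8/3) = 2579/405.

6.3679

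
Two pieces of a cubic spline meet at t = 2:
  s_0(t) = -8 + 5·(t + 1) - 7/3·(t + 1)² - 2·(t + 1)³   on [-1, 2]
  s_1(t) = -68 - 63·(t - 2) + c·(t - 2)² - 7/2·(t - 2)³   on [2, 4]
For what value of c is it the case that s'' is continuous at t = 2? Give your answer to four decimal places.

-20.3333

s_0''(t) = -14/3 - 12·(t + 1), so s_0''(2) = -122/3. On the right, s_1''(2) = 2c, so c = -61/3.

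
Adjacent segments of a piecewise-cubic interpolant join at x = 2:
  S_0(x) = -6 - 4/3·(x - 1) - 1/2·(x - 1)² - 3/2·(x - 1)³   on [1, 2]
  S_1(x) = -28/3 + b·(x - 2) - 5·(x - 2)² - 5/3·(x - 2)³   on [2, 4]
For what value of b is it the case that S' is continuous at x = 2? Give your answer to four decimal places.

-6.8333

S_0'(x) = -4/3 - 1·(x - 1) - 9/2·(x - 1)², so S_0'(2) = -41/6. On the right, S_1'(2) = b, so b = -41/6.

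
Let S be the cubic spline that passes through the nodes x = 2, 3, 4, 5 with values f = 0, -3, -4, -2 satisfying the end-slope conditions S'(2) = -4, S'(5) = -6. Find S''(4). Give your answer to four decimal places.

12.2667

Put M_i = S'' at the i-th knot. Here h = (1, 1, 1) and Δ = (-3, -1, 2), so the interior equations h_(i-1)·M_(i-1) + 2(h_(i-1)+h_i)·M_i + h_i·M_(i+1) = 6(Δ_i − Δ_(i-1)) read
  1·M_0 + 4·M_1 + 1·M_2 = 6(Δ_1 - Δ_0) = 12
  1·M_1 + 4·M_2 + 1·M_3 = 6(Δ_2 - Δ_1) = 18
Clamped end conditions give two more equations: 2h_0·M_0 + h_0·M_1 = 6(Δ_0 - S'(2)) = 6 and h_2·M_2 + 2h_2·M_3 = 6(S'(5) - Δ_2) = -48.
Solving: M_0 = 52/15, M_1 = -14/15, M_2 = 184/15, M_3 = -452/15.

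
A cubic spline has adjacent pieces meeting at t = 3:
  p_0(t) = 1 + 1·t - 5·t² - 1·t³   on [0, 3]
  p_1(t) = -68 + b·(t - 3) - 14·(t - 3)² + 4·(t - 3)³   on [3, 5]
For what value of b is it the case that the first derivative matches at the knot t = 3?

p_0'(t) = 1 - 10·t - 3·t², so p_0'(3) = -56. On the right, p_1'(3) = b, so b = -56.

-56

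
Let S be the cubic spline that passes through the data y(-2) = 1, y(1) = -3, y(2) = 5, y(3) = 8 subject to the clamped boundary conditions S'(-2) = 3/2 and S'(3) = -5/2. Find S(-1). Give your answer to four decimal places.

Let M_i = S''(x_i). Step sizes h_i = 3, 1, 1; slopes of the chords Δ_i = (y_(i+1) - y_i)/h_i = -4/3, 8, 3.
  3·M_0 + 8·M_1 + 1·M_2 = 6(Δ_1 - Δ_0) = 56
  1·M_1 + 4·M_2 + 1·M_3 = 6(Δ_2 - Δ_1) = -30
Clamped end conditions give two more equations: 2h_0·M_0 + h_0·M_1 = 6(Δ_0 - S'(-2)) = -17 and h_2·M_2 + 2h_2·M_3 = 6(S'(3) - Δ_2) = -33.
Solving: M_0 = -25/3, M_1 = 11, M_2 = -7, M_3 = -13.
On [-2, 1], S(x) = 1 + 3/2·(x + 2) - 25/6·(x + 2)² + 29/27·(x + 2)³.
With (x + 2) = 1: S(-1) = -16/27.

-0.5926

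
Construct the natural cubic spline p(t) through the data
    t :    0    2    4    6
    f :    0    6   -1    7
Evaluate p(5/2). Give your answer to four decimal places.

4.5750

With M_i denoting the second derivative at x_i, h_i = 2, 2, 2, and Δ_i = (y_(i+1) − y_i)/h_i = 3, -7/2, 4:
  2·M_0 + 8·M_1 + 2·M_2 = 6(Δ_1 - Δ_0) = -39
  2·M_1 + 8·M_2 + 2·M_3 = 6(Δ_2 - Δ_1) = 45
Natural end conditions: M_0 = M_3 = 0.
Hence M_0 = 0, M_1 = -67/10, M_2 = 73/10, M_3 = 0.
On [2, 4], p(t) = 6 - 22/15·(t - 2) - 67/20·(t - 2)² + 7/6·(t - 2)³.
With (t - 2) = 1/2: p(5/2) = 183/40.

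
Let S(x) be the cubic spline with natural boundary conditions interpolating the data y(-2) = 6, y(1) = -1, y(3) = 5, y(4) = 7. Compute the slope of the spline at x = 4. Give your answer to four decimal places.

1.6310

Write σ_i for S''(x_i). With h_i = 3, 2, 1 and divided differences Δ_i = -7/3, 3, 2, the continuity of S' gives the tridiagonal system
  3·σ_0 + 10·σ_1 + 2·σ_2 = 6(Δ_1 - Δ_0) = 32
  2·σ_1 + 6·σ_2 + 1·σ_3 = 6(Δ_2 - Δ_1) = -6
Natural end conditions: σ_0 = σ_3 = 0.
Forward elimination and back-substitution give σ_0 = 0, σ_1 = 51/14, σ_2 = -31/14, σ_3 = 0.
On [3, 4], S'(x) = b_2 + 2c_2·(x - 3) + 3d_2·(x - 3)² with b_2 = Δ_2 - h_2(2σ_2 + σ_3)/6 = 115/42, c_2 = σ_2/2 = -31/28, d_2 = (σ_3 - σ_2)/(6h_2) = 31/84. So S'(4) = 137/84.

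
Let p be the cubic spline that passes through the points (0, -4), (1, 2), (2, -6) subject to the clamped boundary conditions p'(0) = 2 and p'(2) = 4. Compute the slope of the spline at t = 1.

-3

Write M_i for p''(x_i). With h_i = 1, 1 and divided differences Δ_i = 6, -8, the continuity of p' gives the tridiagonal system
  1·M_0 + 4·M_1 + 1·M_2 = 6(Δ_1 - Δ_0) = -84
Clamped end conditions give two more equations: 2h_0·M_0 + h_0·M_1 = 6(Δ_0 - p'(0)) = 24 and h_1·M_1 + 2h_1·M_2 = 6(p'(2) - Δ_1) = 72.
Solving the tridiagonal system: M_0 = 34, M_1 = -44, M_2 = 58.
On [1, 2], p'(t) = b_1 + 2c_1·(t - 1) + 3d_1·(t - 1)² with b_1 = Δ_1 - h_1(2M_1 + M_2)/6 = -3, c_1 = M_1/2 = -22, d_1 = (M_2 - M_1)/(6h_1) = 17. So p'(1) = -3.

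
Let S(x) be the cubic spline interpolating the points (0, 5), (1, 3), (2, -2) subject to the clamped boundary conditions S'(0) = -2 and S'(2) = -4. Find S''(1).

-7

Write M_i for S''(x_i). With h_i = 1, 1 and divided differences Δ_i = -2, -5, the continuity of S' gives the tridiagonal system
  1·M_0 + 4·M_1 + 1·M_2 = 6(Δ_1 - Δ_0) = -18
Clamped end conditions give two more equations: 2h_0·M_0 + h_0·M_1 = 6(Δ_0 - S'(0)) = 0 and h_1·M_1 + 2h_1·M_2 = 6(S'(2) - Δ_1) = 6.
Solving: M_0 = 7/2, M_1 = -7, M_2 = 13/2.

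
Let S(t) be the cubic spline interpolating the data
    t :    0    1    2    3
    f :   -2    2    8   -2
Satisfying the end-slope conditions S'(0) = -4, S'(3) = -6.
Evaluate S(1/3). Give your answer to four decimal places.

-2.2568

Put m_i = S'' at the i-th knot. Here h = (1, 1, 1) and Δ = (4, 6, -10), so the interior equations h_(i-1)·m_(i-1) + 2(h_(i-1)+h_i)·m_i + h_i·m_(i+1) = 6(Δ_i − Δ_(i-1)) read
  1·m_0 + 4·m_1 + 1·m_2 = 6(Δ_1 - Δ_0) = 12
  1·m_1 + 4·m_2 + 1·m_3 = 6(Δ_2 - Δ_1) = -96
Clamped end conditions give two more equations: 2h_0·m_0 + h_0·m_1 = 6(Δ_0 - S'(0)) = 48 and h_2·m_2 + 2h_2·m_3 = 6(S'(3) - Δ_2) = 24.
Hence m_0 = 316/15, m_1 = 88/15, m_2 = -488/15, m_3 = 424/15.
On [0, 1], S(t) = -2 - 4·t + 158/15·t² - 38/15·t³.
With t = 1/3: S(1/3) = -914/405.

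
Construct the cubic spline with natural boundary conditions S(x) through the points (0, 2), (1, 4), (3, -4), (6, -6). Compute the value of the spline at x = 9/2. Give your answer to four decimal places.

Let M_i = S''(x_i). Step sizes h_i = 1, 2, 3; slopes of the chords Δ_i = (y_(i+1) - y_i)/h_i = 2, -4, -2/3.
  1·M_0 + 6·M_1 + 2·M_2 = 6(Δ_1 - Δ_0) = -36
  2·M_1 + 10·M_2 + 3·M_3 = 6(Δ_2 - Δ_1) = 20
Natural end conditions: M_0 = M_3 = 0.
Solving the tridiagonal system: M_0 = 0, M_1 = -50/7, M_2 = 24/7, M_3 = 0.
On [3, 6], S(x) = -4 - 86/21·(x - 3) + 12/7·(x - 3)² - 4/21·(x - 3)³.
With (x - 3) = 3/2: S(9/2) = -97/14.

-6.9286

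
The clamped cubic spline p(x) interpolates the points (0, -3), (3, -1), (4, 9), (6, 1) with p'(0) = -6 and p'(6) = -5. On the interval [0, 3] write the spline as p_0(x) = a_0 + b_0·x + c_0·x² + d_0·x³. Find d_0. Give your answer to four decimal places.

0.3201

Put σ_i = p'' at the i-th knot. Here h = (3, 1, 2) and Δ = (2/3, 10, -4), so the interior equations h_(i-1)·σ_(i-1) + 2(h_(i-1)+h_i)·σ_i + h_i·σ_(i+1) = 6(Δ_i − Δ_(i-1)) read
  3·σ_0 + 8·σ_1 + 1·σ_2 = 6(Δ_1 - Δ_0) = 56
  1·σ_1 + 6·σ_2 + 2·σ_3 = 6(Δ_2 - Δ_1) = -84
Clamped end conditions give two more equations: 2h_0·σ_0 + h_0·σ_1 = 6(Δ_0 - p'(0)) = 40 and h_2·σ_2 + 2h_2·σ_3 = 6(p'(6) - Δ_2) = -6.
Hence σ_0 = 53/21, σ_1 = 58/7, σ_2 = -125/7, σ_3 = 52/7.
On [0, 3], with p_0(x) = a_0 + b_0·x + c_0·x² + d_0·x³: c_0 = σ_0/2 = 53/42, d_0 = (σ_1 - σ_0)/(6h_0) = 121/378, b_0 = Δ_0 - h_0(2σ_0 + σ_1)/6 = -6.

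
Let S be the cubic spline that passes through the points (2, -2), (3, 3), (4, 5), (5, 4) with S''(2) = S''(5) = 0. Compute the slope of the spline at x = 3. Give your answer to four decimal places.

Let M_i = S''(x_i). Step sizes h_i = 1, 1, 1; slopes of the chords Δ_i = (y_(i+1) - y_i)/h_i = 5, 2, -1.
  1·M_0 + 4·M_1 + 1·M_2 = 6(Δ_1 - Δ_0) = -18
  1·M_1 + 4·M_2 + 1·M_3 = 6(Δ_2 - Δ_1) = -18
Natural end conditions: M_0 = M_3 = 0.
Forward elimination and back-substitution give M_0 = 0, M_1 = -18/5, M_2 = -18/5, M_3 = 0.
On [3, 4], S'(x) = b_1 + 2c_1·(x - 3) + 3d_1·(x - 3)² with b_1 = Δ_1 - h_1(2M_1 + M_2)/6 = 19/5, c_1 = M_1/2 = -9/5, d_1 = (M_2 - M_1)/(6h_1) = 0. So S'(3) = 19/5.

3.8000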